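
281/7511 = 281/7511 = 0.04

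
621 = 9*69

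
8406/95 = 88 +46/95 = 88.48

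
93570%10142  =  2292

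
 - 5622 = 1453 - 7075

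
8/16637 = 8/16637 = 0.00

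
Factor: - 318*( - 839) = 266802  =  2^1* 3^1*53^1*839^1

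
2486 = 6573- 4087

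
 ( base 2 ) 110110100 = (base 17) 18B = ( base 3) 121011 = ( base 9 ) 534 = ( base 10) 436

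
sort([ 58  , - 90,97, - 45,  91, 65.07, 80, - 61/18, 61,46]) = [ - 90,-45 , - 61/18,46,58, 61,65.07, 80,91, 97] 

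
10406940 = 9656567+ 750373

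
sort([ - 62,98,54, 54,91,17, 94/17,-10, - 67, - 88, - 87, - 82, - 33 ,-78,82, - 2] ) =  [ - 88, - 87, - 82, - 78, - 67, - 62,-33 , - 10, - 2, 94/17,17,54, 54,  82 , 91,98]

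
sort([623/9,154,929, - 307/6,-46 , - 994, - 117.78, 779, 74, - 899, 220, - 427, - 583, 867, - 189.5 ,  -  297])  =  [ - 994, -899, - 583 , - 427, - 297, - 189.5,-117.78, - 307/6,  -  46, 623/9 , 74,154,  220 , 779,867,929]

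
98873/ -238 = - 98873/238  =  - 415.43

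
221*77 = 17017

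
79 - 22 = 57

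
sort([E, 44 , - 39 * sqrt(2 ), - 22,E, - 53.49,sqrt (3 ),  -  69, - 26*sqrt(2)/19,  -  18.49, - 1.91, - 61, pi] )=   [ - 69, - 61, - 39*sqrt(2), - 53.49,-22, - 18.49, - 26*sqrt(2 ) /19, - 1.91,sqrt(3 ),E,E, pi,44 ] 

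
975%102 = 57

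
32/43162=16/21581=0.00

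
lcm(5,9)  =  45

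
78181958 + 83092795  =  161274753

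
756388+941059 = 1697447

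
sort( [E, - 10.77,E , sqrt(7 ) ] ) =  [ - 10.77, sqrt(7 ),E, E ]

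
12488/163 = 76  +  100/163 = 76.61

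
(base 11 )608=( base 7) 2066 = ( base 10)734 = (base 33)m8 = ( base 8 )1336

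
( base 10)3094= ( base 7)12010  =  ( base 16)c16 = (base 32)30m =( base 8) 6026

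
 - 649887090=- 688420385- - 38533295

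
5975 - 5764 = 211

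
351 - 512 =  - 161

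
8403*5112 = 42956136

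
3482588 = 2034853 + 1447735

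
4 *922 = 3688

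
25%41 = 25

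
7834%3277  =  1280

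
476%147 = 35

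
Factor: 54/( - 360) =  - 2^( - 2) * 3^1*5^ ( -1)  =  - 3/20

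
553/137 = 4 + 5/137 = 4.04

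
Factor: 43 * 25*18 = 2^1 * 3^2*5^2*43^1 =19350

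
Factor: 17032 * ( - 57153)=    - 2^3 * 3^1*2129^1*19051^1=- 973429896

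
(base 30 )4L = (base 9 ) 166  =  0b10001101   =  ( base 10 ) 141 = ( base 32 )4D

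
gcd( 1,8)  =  1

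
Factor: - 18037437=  -3^1*11^1*53^1*10313^1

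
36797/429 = 36797/429 = 85.77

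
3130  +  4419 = 7549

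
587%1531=587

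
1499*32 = 47968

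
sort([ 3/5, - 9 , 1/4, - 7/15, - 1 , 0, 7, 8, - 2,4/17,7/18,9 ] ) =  [ - 9, - 2, - 1 , - 7/15,0,4/17 , 1/4  ,  7/18,3/5,7, 8,9] 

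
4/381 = 4/381=0.01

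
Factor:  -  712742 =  - 2^1*17^1* 20963^1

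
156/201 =52/67 = 0.78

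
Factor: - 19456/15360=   -  3^( - 1 )*5^( - 1)*19^1 = - 19/15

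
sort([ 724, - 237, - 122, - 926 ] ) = [ - 926,  -  237, - 122,724]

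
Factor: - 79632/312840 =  - 14/55  =  -  2^1*5^( - 1)*7^1*11^( - 1)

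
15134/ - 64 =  - 237 + 17/32 = - 236.47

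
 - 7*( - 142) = 994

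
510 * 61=31110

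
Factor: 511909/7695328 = 2^(  -  5 )*240479^( - 1)*511909^1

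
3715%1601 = 513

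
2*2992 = 5984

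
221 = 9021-8800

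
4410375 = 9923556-5513181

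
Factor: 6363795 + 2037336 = 3^3*311153^1=8401131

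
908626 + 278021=1186647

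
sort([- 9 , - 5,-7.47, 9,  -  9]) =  [-9, - 9, - 7.47, - 5, 9]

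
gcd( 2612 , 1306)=1306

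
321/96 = 3 + 11/32 = 3.34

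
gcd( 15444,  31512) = 156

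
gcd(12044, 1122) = 2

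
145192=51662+93530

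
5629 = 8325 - 2696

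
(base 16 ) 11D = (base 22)CL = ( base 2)100011101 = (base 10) 285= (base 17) gd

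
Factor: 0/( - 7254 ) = 0=0^1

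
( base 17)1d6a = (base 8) 21116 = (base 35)75W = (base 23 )GDJ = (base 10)8782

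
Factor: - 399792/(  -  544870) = 2^3 *3^1*5^(-1 )*23^(-2)*103^(  -  1)*8329^1=199896/272435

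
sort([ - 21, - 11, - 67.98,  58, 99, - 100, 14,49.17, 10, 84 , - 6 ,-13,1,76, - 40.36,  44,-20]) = [ - 100, - 67.98, - 40.36, - 21, - 20, - 13, - 11,-6  ,  1,10,14,44, 49.17,58,  76, 84, 99 ]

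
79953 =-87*( - 919 )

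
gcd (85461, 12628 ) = 1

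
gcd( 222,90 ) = 6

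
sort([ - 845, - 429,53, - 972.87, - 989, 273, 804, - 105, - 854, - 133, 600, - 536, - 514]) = [ - 989, - 972.87,  -  854,-845, - 536, - 514, - 429, - 133,  -  105, 53,273,600,  804]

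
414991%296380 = 118611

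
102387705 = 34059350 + 68328355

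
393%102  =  87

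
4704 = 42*112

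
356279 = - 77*(  -  4627)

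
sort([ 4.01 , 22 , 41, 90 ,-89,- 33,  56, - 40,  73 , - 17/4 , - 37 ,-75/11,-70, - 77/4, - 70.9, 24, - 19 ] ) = [-89,-70.9 , - 70, - 40, - 37 ,-33, - 77/4, - 19,-75/11, - 17/4,4.01,22,24,41,56, 73,  90 ]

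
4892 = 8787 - 3895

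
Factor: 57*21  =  1197 =3^2*7^1*19^1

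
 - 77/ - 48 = 1 + 29/48 = 1.60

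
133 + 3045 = 3178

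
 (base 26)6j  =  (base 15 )BA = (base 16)af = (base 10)175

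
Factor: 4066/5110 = 2033/2555 = 5^(-1 )*7^( - 1)*19^1*73^(-1)*107^1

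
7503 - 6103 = 1400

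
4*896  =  3584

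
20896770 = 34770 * 601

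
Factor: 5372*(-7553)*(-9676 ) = 2^4*7^1*13^1 * 17^1*41^1*59^1*  79^1*83^1  =  392600952016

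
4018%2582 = 1436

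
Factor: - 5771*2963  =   - 17099473 = -29^1*199^1*2963^1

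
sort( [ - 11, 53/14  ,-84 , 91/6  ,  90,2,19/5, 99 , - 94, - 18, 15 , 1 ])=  [  -  94, - 84,  -  18, - 11,1,2,53/14,19/5, 15, 91/6,90, 99]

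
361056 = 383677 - 22621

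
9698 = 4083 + 5615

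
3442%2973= 469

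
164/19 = 8 + 12/19 =8.63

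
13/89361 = 13/89361  =  0.00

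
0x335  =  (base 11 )687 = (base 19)254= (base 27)13B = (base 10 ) 821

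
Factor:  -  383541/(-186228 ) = 2^(  -  2 ) * 3^ (-1) * 7^( - 1 )*173^1  =  173/84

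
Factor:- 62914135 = -5^1*2011^1*6257^1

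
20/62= 10/31 = 0.32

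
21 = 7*3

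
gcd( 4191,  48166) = 1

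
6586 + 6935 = 13521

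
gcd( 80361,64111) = 1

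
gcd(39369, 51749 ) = 1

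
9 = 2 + 7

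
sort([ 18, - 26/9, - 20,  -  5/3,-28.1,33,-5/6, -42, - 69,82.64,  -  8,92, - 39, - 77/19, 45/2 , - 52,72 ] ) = [-69,  -  52, - 42,  -  39, - 28.1,-20, - 8, - 77/19, - 26/9, - 5/3, - 5/6,18,45/2,33,72,82.64,92 ] 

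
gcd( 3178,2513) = 7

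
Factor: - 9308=- 2^2*13^1*179^1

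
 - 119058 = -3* 39686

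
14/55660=7/27830= 0.00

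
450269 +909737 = 1360006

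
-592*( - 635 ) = 375920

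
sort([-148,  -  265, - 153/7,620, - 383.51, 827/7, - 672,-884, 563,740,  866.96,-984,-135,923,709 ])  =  [ - 984, - 884,-672, - 383.51, - 265, - 148,  -  135,-153/7,827/7, 563,  620,709,740,866.96,923]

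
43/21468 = 43/21468 = 0.00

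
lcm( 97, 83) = 8051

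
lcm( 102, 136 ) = 408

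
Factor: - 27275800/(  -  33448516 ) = 2^1 * 5^2 * 59^( - 1)*136379^1*141731^( - 1 ) = 6818950/8362129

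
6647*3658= 24314726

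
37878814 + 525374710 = 563253524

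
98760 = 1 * 98760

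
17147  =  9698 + 7449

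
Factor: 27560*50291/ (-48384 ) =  - 173252495/6048 = - 2^( - 5 )*3^( - 3 )*5^1*7^( - 1 )*13^1*53^1*50291^1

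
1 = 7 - 6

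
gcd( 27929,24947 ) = 1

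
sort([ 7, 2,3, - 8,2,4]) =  [ - 8,2,2, 3,4,7]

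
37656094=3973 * 9478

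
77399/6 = 77399/6 = 12899.83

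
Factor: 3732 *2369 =2^2 * 3^1*23^1*103^1*311^1 = 8841108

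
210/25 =8 + 2/5  =  8.40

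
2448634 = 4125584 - 1676950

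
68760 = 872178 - 803418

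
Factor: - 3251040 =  - 2^5*3^1 * 5^1 *13^1*521^1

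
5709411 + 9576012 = 15285423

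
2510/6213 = 2510/6213=   0.40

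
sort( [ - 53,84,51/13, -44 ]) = [ - 53, - 44, 51/13 , 84]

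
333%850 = 333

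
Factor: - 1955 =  - 5^1*17^1*23^1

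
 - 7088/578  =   - 3544/289= - 12.26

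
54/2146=27/1073 = 0.03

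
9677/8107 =1 + 1570/8107 = 1.19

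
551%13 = 5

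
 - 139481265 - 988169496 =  - 1127650761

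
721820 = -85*( - 8492)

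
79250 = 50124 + 29126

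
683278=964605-281327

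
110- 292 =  - 182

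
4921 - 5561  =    -  640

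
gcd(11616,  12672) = 1056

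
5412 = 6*902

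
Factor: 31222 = 2^1*67^1 * 233^1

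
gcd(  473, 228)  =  1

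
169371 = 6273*27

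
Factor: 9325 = 5^2*373^1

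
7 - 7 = 0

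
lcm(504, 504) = 504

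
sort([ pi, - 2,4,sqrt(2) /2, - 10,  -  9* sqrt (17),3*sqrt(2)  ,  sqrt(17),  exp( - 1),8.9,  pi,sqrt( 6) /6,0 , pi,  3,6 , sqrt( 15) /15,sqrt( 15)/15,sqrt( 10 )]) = [ - 9 * sqrt(17), - 10, - 2, 0,sqrt( 15) /15,  sqrt(15) /15, exp(-1),  sqrt(  6 )/6,sqrt(2) /2, 3,pi,pi,pi , sqrt( 10), 4, sqrt(17 ),3*sqrt(2),6,  8.9] 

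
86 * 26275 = 2259650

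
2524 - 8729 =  - 6205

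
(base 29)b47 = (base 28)bqm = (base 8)22236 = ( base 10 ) 9374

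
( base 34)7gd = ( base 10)8649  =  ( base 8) 20711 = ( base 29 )a87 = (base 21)jci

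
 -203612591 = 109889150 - 313501741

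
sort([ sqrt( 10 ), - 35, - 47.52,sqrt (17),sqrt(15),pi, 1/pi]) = [ - 47.52,- 35, 1/pi,pi, sqrt ( 10), sqrt (15), sqrt ( 17)] 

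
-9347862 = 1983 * ( - 4714) 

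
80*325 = 26000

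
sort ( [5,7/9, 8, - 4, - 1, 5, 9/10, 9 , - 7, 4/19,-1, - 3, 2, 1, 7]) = [  -  7, - 4, - 3, - 1, - 1, 4/19, 7/9, 9/10,1,2, 5,5,7 , 8,9 ] 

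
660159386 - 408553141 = 251606245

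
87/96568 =87/96568 = 0.00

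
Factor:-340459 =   -  7^1*17^1*2861^1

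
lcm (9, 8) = 72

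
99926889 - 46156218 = 53770671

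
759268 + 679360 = 1438628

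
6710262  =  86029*78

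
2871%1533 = 1338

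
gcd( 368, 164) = 4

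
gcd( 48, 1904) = 16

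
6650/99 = 6650/99 = 67.17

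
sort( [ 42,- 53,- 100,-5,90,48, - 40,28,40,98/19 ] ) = [-100,-53, - 40, -5,98/19, 28, 40,42,48,90] 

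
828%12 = 0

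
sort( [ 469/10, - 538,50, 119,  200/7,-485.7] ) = [ - 538, - 485.7 , 200/7, 469/10,50 , 119 ] 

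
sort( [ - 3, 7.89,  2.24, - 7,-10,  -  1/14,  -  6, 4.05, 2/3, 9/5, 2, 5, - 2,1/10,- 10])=[- 10 , - 10,  -  7, - 6 , - 3, - 2,-1/14,1/10, 2/3,9/5, 2, 2.24, 4.05,5,  7.89 ] 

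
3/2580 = 1/860 = 0.00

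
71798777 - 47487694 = 24311083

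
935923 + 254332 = 1190255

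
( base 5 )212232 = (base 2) 1110000011000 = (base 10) 7192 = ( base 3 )100212101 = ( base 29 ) 8G0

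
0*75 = 0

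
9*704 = 6336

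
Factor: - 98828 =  - 2^2*31^1*797^1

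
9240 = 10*924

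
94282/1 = 94282  =  94282.00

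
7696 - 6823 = 873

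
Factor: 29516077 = 311^1*94907^1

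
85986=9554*9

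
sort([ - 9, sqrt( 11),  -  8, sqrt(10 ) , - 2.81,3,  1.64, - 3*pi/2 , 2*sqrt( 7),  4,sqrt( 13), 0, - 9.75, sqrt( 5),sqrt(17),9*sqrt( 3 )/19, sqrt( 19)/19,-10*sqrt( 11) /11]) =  [ - 9.75 ,  -  9, - 8, - 3 * pi/2, - 10*sqrt(11)/11, - 2.81 , 0,sqrt(19 ) /19,9*sqrt(3 ) /19,1.64, sqrt(5 ) , 3,sqrt ( 10),sqrt( 11), sqrt(13),4,sqrt( 17) , 2*sqrt(7 ) ]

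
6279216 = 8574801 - 2295585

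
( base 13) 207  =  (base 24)E9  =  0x159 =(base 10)345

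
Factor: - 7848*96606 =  - 2^4*3^5*109^1*1789^1 = -758163888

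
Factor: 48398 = 2^1*7^1 * 3457^1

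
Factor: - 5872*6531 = - 38350032 =- 2^4*3^1*7^1*311^1*367^1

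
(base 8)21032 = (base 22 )i0i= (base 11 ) 6617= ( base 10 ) 8730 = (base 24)f3i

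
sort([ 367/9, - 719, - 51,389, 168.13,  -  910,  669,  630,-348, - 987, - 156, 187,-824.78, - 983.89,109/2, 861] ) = [ - 987, - 983.89, - 910,-824.78, - 719, - 348, - 156, - 51,  367/9 , 109/2, 168.13, 187, 389,630,  669, 861 ]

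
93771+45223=138994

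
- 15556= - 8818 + - 6738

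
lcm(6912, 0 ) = 0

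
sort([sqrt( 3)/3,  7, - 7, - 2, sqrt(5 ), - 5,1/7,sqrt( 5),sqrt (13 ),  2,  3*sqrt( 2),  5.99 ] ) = [  -  7, - 5, -2,  1/7,  sqrt(3)/3,2, sqrt( 5 ),  sqrt(5 ), sqrt(13) , 3*sqrt( 2),  5.99,7 ] 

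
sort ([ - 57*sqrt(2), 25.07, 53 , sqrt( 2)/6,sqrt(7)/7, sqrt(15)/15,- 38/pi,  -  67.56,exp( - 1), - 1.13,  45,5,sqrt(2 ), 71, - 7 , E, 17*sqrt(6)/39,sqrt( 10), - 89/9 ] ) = [- 57*sqrt ( 2), - 67.56, - 38/pi, - 89/9,-7, -1.13,sqrt ( 2 ) /6,sqrt(15)/15 , exp ( - 1 ),sqrt(7)/7, 17* sqrt ( 6)/39,  sqrt(2),E, sqrt( 10), 5,25.07, 45, 53, 71]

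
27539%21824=5715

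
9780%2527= 2199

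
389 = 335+54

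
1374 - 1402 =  - 28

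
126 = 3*42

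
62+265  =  327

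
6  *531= 3186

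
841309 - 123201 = 718108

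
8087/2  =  8087/2 =4043.50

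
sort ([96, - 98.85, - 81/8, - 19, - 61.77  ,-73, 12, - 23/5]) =[ - 98.85, - 73, - 61.77 , - 19, - 81/8,-23/5,12, 96] 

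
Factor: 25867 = 25867^1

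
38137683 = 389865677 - 351727994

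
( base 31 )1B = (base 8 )52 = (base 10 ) 42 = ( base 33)19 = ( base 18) 26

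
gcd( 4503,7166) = 1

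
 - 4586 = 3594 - 8180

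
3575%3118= 457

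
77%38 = 1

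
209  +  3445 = 3654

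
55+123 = 178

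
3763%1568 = 627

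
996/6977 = 996/6977 = 0.14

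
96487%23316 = 3223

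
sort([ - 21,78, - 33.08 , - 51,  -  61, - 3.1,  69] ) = [- 61, - 51,-33.08, - 21, - 3.1,69, 78 ] 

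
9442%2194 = 666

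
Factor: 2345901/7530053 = 3^1*29^ ( - 1 )*259657^ (-1 )*781967^1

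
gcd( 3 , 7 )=1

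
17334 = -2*( - 8667)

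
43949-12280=31669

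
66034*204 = 13470936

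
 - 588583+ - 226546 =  - 815129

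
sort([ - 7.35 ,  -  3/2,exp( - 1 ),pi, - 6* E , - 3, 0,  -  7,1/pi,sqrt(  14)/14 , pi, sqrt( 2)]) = [ - 6*E, - 7.35 ,- 7, - 3, - 3/2,0 , sqrt(14)/14,1/pi, exp( - 1), sqrt(2),  pi,  pi]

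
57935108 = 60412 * 959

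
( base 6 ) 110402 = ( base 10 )9218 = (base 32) 902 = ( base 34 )7X4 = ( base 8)22002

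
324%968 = 324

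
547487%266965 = 13557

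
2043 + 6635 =8678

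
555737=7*79391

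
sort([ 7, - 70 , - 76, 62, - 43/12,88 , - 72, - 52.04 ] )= [ - 76, - 72,-70, - 52.04, - 43/12,7,62,88]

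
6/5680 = 3/2840 = 0.00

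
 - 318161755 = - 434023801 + 115862046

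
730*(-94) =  - 68620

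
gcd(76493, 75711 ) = 1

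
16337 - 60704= - 44367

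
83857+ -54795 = 29062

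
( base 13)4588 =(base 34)8EL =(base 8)23021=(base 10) 9745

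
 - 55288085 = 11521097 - 66809182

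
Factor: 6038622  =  2^1*3^2*37^1*9067^1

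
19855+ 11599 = 31454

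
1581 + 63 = 1644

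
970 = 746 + 224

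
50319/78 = 645+3/26  =  645.12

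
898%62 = 30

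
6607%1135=932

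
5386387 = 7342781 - 1956394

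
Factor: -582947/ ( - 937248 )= 2^(- 5 )*3^( - 1)*13^(-1) * 17^1*53^1*647^1*751^ (- 1)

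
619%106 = 89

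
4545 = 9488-4943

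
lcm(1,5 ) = 5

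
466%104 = 50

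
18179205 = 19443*935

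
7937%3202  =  1533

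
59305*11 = 652355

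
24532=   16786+7746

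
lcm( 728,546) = 2184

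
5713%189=43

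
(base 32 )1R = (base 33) 1Q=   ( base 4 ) 323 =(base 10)59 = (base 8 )73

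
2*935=1870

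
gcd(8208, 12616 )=152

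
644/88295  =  644/88295 = 0.01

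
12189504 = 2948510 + 9240994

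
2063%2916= 2063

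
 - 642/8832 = - 107/1472 =-0.07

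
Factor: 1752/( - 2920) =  - 3^1* 5^( - 1 ) = - 3/5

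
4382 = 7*626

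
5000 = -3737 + 8737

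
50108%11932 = 2380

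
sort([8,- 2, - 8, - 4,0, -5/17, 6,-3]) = [ - 8, - 4, - 3, - 2, - 5/17,0,6,8 ]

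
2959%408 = 103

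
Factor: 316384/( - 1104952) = - 2^2*59^( - 1)*2341^(-1)*9887^1 = -  39548/138119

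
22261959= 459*48501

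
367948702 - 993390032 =  -  625441330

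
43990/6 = 21995/3 = 7331.67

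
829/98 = 829/98= 8.46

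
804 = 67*12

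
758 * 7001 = 5306758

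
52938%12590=2578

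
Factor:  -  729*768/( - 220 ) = 139968/55= 2^6 * 3^7*5^( - 1 )*11^(  -  1)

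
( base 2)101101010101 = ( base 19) 80d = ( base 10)2901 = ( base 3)10222110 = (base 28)3JH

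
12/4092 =1/341 = 0.00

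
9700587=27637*351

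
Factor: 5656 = 2^3*7^1  *101^1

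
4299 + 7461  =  11760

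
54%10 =4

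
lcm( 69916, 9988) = 69916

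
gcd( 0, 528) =528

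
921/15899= 921/15899 = 0.06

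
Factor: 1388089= 181^1*7669^1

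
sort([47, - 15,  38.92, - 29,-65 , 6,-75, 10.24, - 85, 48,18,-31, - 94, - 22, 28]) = [ - 94,  -  85,-75, -65, - 31, - 29, - 22, - 15, 6,10.24,18, 28, 38.92,47, 48]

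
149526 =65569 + 83957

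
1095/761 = 1 + 334/761 = 1.44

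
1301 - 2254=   -953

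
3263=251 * 13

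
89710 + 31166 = 120876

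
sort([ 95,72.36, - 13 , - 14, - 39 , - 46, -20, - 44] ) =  [  -  46, - 44 , - 39, - 20, - 14,- 13,72.36,95 ]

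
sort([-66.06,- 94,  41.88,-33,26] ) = [  -  94,-66.06,- 33, 26,  41.88]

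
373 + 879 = 1252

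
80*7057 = 564560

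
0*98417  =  0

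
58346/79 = 58346/79= 738.56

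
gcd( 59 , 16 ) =1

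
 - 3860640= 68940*(- 56)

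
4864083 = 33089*147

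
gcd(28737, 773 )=1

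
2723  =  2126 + 597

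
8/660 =2/165 =0.01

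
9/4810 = 9/4810 = 0.00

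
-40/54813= -1+ 54773/54813 =- 0.00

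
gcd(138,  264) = 6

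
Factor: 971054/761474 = 139/109  =  109^( - 1)* 139^1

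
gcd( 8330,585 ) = 5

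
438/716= 219/358 = 0.61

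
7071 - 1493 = 5578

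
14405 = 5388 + 9017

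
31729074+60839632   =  92568706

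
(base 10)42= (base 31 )1B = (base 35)17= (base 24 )1I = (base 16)2A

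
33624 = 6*5604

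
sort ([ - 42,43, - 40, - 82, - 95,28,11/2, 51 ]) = [ - 95, - 82, - 42, - 40,11/2,28,43, 51 ]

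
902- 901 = 1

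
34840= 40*871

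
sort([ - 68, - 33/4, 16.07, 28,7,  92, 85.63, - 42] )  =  [ - 68, - 42,-33/4,7, 16.07,28,85.63,92]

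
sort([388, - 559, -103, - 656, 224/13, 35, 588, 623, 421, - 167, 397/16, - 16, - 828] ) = [ - 828 , - 656, - 559, - 167, - 103 , - 16, 224/13, 397/16, 35,388,421,588, 623 ]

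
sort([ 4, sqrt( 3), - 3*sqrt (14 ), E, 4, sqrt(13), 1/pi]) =[ - 3*sqrt( 14), 1/pi, sqrt ( 3),E, sqrt(13), 4,  4]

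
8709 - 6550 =2159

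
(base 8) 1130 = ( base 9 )736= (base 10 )600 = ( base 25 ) O0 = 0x258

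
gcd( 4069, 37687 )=13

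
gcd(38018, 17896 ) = 2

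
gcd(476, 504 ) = 28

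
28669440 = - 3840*( - 7466) 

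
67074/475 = 67074/475=141.21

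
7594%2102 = 1288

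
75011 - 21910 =53101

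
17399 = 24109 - 6710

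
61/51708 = 61/51708 =0.00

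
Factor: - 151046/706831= - 2^1*7^1*31^(  -  1 )*151^(-2)*10789^1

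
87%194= 87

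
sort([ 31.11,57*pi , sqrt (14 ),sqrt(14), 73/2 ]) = [sqrt( 14 ), sqrt(14 ), 31.11, 73/2,57* pi]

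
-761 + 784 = 23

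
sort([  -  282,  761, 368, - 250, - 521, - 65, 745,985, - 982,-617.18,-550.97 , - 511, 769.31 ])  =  [ - 982,-617.18,- 550.97,-521,-511 , - 282, - 250,-65, 368, 745, 761, 769.31, 985 ]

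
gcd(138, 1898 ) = 2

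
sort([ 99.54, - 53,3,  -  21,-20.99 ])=[ - 53, - 21,-20.99,3,99.54]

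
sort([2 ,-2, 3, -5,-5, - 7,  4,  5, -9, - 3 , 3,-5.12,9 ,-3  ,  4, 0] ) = [ - 9 ,-7, - 5.12, - 5,- 5 ,- 3 , - 3, - 2,0,2,3,  3,  4,  4,5, 9]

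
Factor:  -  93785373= -3^2* 11^1*947327^1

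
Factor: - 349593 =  - 3^1 * 116531^1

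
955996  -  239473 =716523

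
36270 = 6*6045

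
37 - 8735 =-8698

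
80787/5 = 80787/5=16157.40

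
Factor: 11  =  11^1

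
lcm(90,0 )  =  0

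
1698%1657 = 41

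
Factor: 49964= 2^2 * 12491^1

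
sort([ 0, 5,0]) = [ 0, 0, 5 ]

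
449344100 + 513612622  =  962956722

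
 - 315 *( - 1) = 315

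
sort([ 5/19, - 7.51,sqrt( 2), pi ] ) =[-7.51,5/19, sqrt( 2), pi ]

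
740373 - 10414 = 729959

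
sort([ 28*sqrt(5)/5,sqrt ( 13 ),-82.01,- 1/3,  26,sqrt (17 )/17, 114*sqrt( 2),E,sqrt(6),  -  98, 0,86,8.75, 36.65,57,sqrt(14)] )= [-98, - 82.01, - 1/3,0,sqrt( 17 )/17, sqrt( 6),E, sqrt(13) , sqrt( 14), 8.75,  28*sqrt( 5 ) /5,26 , 36.65,  57,86,114*sqrt(2 )] 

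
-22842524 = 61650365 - 84492889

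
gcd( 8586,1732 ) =2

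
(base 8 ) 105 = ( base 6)153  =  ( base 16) 45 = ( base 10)69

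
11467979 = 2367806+9100173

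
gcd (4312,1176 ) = 392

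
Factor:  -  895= - 5^1*179^1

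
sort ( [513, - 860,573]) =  [ - 860,513,573]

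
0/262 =0 = 0.00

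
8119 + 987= 9106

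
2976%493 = 18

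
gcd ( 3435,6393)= 3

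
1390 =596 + 794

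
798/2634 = 133/439= 0.30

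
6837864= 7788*878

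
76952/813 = 94+530/813 = 94.65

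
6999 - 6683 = 316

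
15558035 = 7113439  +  8444596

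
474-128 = 346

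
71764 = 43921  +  27843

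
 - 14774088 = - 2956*4998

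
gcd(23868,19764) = 108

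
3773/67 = 56 + 21/67 = 56.31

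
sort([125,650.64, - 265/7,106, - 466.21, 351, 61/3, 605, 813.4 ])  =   [-466.21 ,  -  265/7, 61/3, 106, 125,  351, 605, 650.64,813.4]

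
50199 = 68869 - 18670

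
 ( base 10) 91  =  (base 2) 1011011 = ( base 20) 4b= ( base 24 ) 3J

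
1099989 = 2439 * 451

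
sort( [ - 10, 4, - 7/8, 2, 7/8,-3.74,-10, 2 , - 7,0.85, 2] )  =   [ - 10,-10,-7, - 3.74,-7/8, 0.85,7/8,  2,2,  2,  4] 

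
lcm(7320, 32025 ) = 256200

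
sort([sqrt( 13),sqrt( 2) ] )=[sqrt(2), sqrt ( 13)] 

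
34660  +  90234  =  124894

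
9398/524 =17 + 245/262 = 17.94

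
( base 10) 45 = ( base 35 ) 1a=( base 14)33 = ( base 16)2D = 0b101101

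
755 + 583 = 1338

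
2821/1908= 1 + 913/1908  =  1.48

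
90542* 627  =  56769834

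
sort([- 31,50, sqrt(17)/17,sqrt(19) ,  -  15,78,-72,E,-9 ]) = [  -  72, - 31,-15,-9, sqrt( 17)/17,E  ,  sqrt( 19),50,  78 ]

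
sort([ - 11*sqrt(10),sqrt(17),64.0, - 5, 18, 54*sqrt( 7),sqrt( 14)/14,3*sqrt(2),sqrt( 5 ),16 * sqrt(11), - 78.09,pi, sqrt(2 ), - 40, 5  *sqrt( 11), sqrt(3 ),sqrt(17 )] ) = [ - 78.09 , - 40, - 11*sqrt( 10), - 5,sqrt(14)/14,sqrt(  2 ),sqrt(3), sqrt( 5), pi, sqrt(17), sqrt(17), 3*sqrt(2),5*sqrt( 11 ),18, 16 * sqrt( 11 ), 64.0,54 * sqrt (7)] 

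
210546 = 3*70182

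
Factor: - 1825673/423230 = -2^(-1)*5^ ( - 1)*42323^( - 1)*1825673^1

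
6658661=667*9983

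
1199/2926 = 109/266=0.41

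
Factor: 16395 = 3^1*5^1*1093^1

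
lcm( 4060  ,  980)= 28420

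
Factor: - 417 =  - 3^1 * 139^1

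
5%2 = 1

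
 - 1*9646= - 9646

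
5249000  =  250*20996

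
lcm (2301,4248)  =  55224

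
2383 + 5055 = 7438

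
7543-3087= 4456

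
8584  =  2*4292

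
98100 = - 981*( - 100)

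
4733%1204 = 1121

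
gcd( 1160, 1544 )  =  8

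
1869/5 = 1869/5= 373.80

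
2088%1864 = 224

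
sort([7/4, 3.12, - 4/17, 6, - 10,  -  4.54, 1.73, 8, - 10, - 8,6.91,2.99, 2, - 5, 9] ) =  [ - 10, - 10, - 8, - 5, - 4.54 , - 4/17, 1.73, 7/4,  2,  2.99,3.12, 6,6.91, 8, 9] 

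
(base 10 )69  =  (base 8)105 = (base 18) 3F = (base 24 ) 2L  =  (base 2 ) 1000101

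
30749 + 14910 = 45659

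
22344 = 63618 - 41274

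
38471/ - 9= - 38471/9 = - 4274.56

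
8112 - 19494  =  -11382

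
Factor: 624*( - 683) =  - 426192 = - 2^4*3^1*13^1 *683^1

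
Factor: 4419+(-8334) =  - 3^3*5^1*29^1 = -3915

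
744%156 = 120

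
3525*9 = 31725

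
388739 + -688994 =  - 300255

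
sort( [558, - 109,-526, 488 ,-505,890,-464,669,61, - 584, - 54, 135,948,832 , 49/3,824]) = [ - 584,-526,-505,-464, - 109, - 54,49/3, 61,135 , 488, 558,669,824,832,890,948]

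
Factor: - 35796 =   -  2^2*3^1*19^1 * 157^1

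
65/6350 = 13/1270 = 0.01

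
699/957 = 233/319 = 0.73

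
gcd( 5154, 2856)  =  6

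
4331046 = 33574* 129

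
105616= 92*1148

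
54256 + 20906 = 75162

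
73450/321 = 228 + 262/321  =  228.82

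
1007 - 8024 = -7017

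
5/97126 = 5/97126 = 0.00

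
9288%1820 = 188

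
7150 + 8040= 15190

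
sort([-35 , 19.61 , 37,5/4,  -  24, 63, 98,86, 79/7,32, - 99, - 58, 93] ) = [ -99,- 58, - 35, -24, 5/4,79/7, 19.61, 32 , 37, 63, 86,93  ,  98]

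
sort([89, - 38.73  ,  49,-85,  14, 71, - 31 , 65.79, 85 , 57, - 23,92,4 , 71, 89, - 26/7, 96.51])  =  [ - 85, - 38.73,- 31,-23, - 26/7,4,14,49,  57,65.79,71, 71, 85,89,89,92, 96.51]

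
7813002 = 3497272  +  4315730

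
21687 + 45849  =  67536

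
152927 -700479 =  - 547552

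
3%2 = 1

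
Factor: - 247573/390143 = - 13^(  -  1 )*29^1*8537^1 *30011^( -1) 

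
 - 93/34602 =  - 31/11534= -0.00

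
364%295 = 69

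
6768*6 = 40608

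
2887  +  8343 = 11230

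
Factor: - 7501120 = -2^6*5^1*11^1 * 2131^1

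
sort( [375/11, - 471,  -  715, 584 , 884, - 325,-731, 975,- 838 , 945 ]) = [ - 838, - 731, - 715, - 471, - 325, 375/11 , 584 , 884,945, 975]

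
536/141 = 536/141= 3.80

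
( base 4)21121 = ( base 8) 1131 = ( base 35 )h6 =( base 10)601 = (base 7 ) 1516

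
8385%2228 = 1701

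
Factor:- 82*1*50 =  - 4100 = - 2^2 * 5^2*41^1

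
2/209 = 2/209=0.01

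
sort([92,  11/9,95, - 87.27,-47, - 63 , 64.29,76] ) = [ - 87.27  , - 63, - 47,  11/9,64.29 , 76, 92 , 95] 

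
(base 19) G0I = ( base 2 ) 1011010100010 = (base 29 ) 6PN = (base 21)d2j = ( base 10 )5794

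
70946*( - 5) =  - 354730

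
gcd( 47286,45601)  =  1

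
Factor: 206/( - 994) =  -7^(-1)*71^( - 1)*103^1=- 103/497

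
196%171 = 25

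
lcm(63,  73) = 4599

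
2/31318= 1/15659=0.00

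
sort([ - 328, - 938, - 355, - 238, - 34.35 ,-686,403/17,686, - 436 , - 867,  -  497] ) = [- 938,-867, - 686,-497, - 436, - 355, - 328, - 238, - 34.35,403/17, 686]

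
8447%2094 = 71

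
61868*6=371208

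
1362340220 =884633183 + 477707037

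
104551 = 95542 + 9009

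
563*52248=29415624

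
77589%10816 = 1877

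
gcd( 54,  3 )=3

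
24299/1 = 24299 = 24299.00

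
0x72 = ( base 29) 3R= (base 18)66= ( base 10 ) 114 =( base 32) 3i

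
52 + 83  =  135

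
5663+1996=7659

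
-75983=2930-78913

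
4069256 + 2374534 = 6443790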